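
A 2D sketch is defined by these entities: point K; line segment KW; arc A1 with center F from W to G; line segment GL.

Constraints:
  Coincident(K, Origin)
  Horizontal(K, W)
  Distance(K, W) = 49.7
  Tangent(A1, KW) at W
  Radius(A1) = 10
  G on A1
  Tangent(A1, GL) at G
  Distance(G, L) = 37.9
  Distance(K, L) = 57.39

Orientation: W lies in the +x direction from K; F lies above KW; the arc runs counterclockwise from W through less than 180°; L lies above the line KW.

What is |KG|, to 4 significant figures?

59.81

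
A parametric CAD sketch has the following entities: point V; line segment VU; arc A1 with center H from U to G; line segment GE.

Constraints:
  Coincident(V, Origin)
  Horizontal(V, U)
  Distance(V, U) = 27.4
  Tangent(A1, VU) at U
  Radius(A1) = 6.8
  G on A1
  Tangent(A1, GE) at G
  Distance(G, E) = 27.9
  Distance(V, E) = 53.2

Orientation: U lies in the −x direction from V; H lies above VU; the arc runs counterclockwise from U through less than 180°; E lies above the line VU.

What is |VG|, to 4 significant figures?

25.74

V is at the origin; V and U share the same y with |VU| = 27.4 and U on the −x side, so U = (-27.40, 0.000). A1 meets VU tangentially, so HU is at right angles to VU, so H = U + (0, 6.8) = (-27.40, 6.800). Since HG ⟂ GE (tangency), |HE| = √(6.8² + 27.9²) = 28.72 regardless of where G sits on A1. So E lies on both circle(V, 53.2) and circle(H, 28.72); the above-VU intersection is E = (-43.56, 30.54). G is the foot of the tangent from E: G = (-22.85, 11.85).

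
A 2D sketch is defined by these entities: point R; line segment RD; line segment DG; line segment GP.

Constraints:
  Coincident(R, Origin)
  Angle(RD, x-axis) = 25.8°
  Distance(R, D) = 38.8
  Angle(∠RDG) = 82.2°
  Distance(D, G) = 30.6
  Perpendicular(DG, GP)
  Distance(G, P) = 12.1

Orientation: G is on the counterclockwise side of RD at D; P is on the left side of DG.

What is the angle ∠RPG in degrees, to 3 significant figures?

136°

R is at the origin; RD runs at 25.8° with length 38.8, so D = 38.8·(cos 25.8°, sin 25.8°) = (34.9, 16.9). ∠RDG = 82.2°, so DG runs at 25.8° + (180° − 82.2°) = 124° from the x-axis; with |DG| = 30.6, G = D + 30.6·(cos 124°, sin 124°) = (18.0, 42.4). DG ⟂ GP; with |GP| = 12.1 on the left of DG, P = G + 12.1·(-0.833, -0.553) = (7.92, 35.7). Then cos ∠RPG = PR·PG / (|PR||PG|), giving 136°.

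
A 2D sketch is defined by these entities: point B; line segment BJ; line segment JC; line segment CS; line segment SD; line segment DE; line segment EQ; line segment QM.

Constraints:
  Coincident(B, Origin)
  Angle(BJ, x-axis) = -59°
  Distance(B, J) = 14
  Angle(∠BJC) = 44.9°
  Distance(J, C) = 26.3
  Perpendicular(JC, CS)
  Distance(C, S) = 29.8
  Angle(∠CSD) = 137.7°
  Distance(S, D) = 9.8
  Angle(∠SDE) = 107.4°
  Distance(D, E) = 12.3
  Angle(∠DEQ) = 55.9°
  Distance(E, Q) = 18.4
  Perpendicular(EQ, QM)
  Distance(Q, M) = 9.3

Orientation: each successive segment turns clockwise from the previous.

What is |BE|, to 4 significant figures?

22.03

B is at the origin; BJ runs at -59.0° with length 14.0, so J = (7.211, -12.00). ∠BJC = 44.9° gives JC at 165.9° from the x-axis; with |JC| = 26.3, C = (-18.30, -5.593). JC is perpendicular to CS, so CS runs at 75.90°; with |CS| = 29.8, S = (-11.04, 23.31). ∠CSD = 137.7° gives SD at 33.60° from the x-axis; with |SD| = 9.8, D = (-2.875, 28.73). ∠SDE = 107.4° gives DE at -39.00° from the x-axis; with |DE| = 12.3, E = (6.684, 20.99). Then |BE| = |E − B| = 22.03.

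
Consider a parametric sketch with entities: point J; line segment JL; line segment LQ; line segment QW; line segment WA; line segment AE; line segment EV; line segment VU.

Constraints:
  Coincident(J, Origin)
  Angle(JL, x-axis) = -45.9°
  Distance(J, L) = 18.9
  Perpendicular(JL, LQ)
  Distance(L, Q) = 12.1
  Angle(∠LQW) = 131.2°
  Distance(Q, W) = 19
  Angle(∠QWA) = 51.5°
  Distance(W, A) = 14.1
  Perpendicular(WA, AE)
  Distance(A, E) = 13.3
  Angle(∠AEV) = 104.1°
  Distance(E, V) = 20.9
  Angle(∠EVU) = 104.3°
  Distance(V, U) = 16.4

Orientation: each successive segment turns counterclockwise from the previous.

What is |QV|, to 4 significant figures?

18.34

J is at the origin; JL runs at -45.9° with length 18.9, so L = (13.15, -13.57). JL ⟂ LQ, so LQ runs at 44.10°; with |LQ| = 12.1, Q = (21.84, -5.152). ∠LQW = 131.2° gives QW at 92.90° from the x-axis; with |QW| = 19.0, W = (20.88, 13.82). ∠QWA = 51.5° gives WA at -138.6° from the x-axis; with |WA| = 14.1, A = (10.30, 4.499). WA is perpendicular to AE, so AE runs at -48.60°; with |AE| = 13.3, E = (19.10, -5.477). ∠AEV = 104.1° gives EV at 27.30° from the x-axis; with |EV| = 20.9, V = (37.67, 4.108). Then |QV| = |V − Q| = 18.34.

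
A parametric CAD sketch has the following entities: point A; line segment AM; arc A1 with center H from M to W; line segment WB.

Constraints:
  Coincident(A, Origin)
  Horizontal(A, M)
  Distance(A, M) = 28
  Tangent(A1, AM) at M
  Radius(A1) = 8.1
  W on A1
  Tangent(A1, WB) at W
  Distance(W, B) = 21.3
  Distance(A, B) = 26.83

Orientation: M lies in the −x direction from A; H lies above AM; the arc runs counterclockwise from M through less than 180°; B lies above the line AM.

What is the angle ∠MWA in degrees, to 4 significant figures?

134.4°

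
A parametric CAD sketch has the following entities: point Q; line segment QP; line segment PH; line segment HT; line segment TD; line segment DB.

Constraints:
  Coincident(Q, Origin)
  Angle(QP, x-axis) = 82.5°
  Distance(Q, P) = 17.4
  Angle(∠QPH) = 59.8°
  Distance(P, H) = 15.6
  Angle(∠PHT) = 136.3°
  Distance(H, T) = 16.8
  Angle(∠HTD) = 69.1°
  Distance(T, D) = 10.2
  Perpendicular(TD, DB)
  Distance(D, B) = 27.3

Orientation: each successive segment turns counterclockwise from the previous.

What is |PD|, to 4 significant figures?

24.47

Q is at the origin; QP runs at 82.5° with length 17.4, so P = (2.271, 17.25). ∠QPH = 59.8° gives PH at -157.3° from the x-axis; with |PH| = 15.6, H = (-12.12, 11.23). ∠PHT = 136.3° gives HT at -113.6° from the x-axis; with |HT| = 16.8, T = (-18.85, -4.164). ∠HTD = 69.1° gives TD at -2.700° from the x-axis; with |TD| = 10.2, D = (-8.658, -4.644). Then |PD| = |D − P| = 24.47.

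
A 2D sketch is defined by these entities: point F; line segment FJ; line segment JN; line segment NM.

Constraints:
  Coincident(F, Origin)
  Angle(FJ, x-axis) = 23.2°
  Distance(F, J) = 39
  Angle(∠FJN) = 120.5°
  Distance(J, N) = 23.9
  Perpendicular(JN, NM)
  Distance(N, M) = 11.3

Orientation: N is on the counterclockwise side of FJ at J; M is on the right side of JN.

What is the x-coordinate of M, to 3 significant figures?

50.1

F is at the origin; FJ runs at 23.2° with length 39.0, so J = 39.0·(cos 23.2°, sin 23.2°) = (35.8, 15.4). ∠FJN = 120.5°, so JN runs at 23.2° + (180° − 120.5°) = 82.7° from the x-axis; with |JN| = 23.9, N = J + 23.9·(cos 82.7°, sin 82.7°) = (38.9, 39.1). JN ⟂ NM; with |NM| = 11.3 on the right of JN, M = N + 11.3·(0.992, -0.127) = (50.1, 37.6). So M.x = 50.1.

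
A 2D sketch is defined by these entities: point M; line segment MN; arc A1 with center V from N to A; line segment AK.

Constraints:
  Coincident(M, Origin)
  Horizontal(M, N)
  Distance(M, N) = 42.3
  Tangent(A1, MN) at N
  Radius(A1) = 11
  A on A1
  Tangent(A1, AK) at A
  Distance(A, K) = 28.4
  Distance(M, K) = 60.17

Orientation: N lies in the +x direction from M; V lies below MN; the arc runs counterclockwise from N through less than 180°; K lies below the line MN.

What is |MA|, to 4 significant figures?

35.73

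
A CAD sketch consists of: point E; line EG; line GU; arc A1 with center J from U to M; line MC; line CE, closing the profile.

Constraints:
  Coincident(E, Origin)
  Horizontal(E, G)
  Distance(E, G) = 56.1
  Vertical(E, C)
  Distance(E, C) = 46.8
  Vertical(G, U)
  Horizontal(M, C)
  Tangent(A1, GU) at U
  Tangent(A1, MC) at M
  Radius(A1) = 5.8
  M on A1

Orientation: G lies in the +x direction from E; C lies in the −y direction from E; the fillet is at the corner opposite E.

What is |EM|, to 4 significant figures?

68.70

E is at the origin; E and G share the same y with |EG| = 56.1 and G on the +x side, so G = (56.10, 0.000). E and C share the same x with |EC| = 46.8 and C on the −y side, so C = (0.000, -46.80). The virtual corner opposite E is at (56.10, -46.80). Tangency of A1 to GU means the radius JU is perpendicular to GU and A1 meets MC tangentially, so JM is at right angles to MC, with radius 5.8, so the center J sits 5.8 in from both sides at J = (50.30, -41.00). That places the tangent points at U = (56.10, -41.00) on GU and M = (50.30, -46.80) on MC. Then |EM| = |M − E| = 68.70.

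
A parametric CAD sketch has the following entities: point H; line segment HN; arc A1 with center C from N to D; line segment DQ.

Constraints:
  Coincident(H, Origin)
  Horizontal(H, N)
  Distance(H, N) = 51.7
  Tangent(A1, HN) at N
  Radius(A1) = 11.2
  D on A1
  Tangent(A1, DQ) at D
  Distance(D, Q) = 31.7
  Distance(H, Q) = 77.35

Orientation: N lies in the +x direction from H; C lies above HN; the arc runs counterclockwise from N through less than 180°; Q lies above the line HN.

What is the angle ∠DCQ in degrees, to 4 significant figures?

70.54°

Checks: |HN| = 51.70 ✓; |CD| = 11.20 ✓; ∠(CD, DQ) = 90.00° ✓; |DQ| = 31.70 ✓; |HQ| = 77.35 ✓.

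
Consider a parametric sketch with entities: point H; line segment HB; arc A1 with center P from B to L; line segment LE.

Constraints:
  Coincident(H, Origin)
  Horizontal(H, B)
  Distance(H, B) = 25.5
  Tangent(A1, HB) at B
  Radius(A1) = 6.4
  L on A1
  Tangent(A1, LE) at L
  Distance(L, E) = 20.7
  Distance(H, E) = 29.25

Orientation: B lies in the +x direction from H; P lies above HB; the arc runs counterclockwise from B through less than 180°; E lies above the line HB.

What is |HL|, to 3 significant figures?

31.9

Checks: |PL| = 6.400 ✓; ∠(PL, LE) = 90.00° ✓; |LE| = 20.70 ✓; |HE| = 29.25 ✓.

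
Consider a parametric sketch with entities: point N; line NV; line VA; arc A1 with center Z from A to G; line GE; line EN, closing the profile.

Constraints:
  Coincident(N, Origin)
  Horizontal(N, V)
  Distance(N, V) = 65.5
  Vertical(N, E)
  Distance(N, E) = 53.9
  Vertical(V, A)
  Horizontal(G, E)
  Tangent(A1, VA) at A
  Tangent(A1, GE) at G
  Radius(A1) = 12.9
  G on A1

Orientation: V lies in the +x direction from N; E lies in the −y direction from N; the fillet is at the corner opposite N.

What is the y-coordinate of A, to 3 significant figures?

-41.0

N is at the origin; NV is horizontal with |NV| = 65.5 and V on the +x side, so V = (65.5, 0.00). N and E share the same x with |NE| = 53.9 and E on the −y side, so E = (0.00, -53.9). The virtual corner opposite N is at (65.5, -53.9). Tangency of A1 to VA means the radius ZA is perpendicular to VA and A1 meets GE tangentially, so ZG is at right angles to GE, with radius 12.9, so the center Z sits 12.9 in from both sides at Z = (52.6, -41.0). That places the tangent points at A = (65.5, -41.0) on VA and G = (52.6, -53.9) on GE. So A.y = -41.0.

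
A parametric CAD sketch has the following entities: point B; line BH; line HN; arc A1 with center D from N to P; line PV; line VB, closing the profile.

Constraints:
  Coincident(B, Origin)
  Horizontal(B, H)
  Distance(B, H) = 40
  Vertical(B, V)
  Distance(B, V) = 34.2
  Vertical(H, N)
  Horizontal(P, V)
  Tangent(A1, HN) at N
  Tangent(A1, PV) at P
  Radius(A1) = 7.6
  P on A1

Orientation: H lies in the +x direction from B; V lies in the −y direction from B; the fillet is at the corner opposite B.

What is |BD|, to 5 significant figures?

41.920

BV is vertical with |BV| = 34.2 and V on the −y side, so V = (0.0000, -34.200). The virtual corner opposite B is at (40.000, -34.200). A1 meets HN tangentially, so DN is at right angles to HN and since A1 is tangent to PV there, DP ⟂ PV, with radius 7.6, so the center D sits 7.6 in from both sides at D = (32.400, -26.600). Then |BD| = |D − B| = 41.920.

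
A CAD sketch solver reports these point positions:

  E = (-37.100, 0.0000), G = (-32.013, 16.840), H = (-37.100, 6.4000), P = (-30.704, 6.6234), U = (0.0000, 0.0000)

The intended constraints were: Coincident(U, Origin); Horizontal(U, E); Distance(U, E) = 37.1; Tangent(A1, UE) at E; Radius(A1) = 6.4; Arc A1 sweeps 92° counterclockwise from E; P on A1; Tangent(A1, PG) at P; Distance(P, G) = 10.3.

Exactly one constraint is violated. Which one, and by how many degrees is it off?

Tangent(A1, PG) at P — off by 5.30°.

U = (0.00, 0.00) ✓; U.y = 0.00, E.y = 0.00 ✓; |UE| = 37.10 ✓; ∠(HE, EU) = 90.00° ✓; |HE| = 6.400 ✓; bearing(H→P) − bearing(H→E) = 92.00° ✓; |HP| = 6.400 ✓; ∠(HP, PG) = 84.70° ✗; |PG| = 10.30 ✓.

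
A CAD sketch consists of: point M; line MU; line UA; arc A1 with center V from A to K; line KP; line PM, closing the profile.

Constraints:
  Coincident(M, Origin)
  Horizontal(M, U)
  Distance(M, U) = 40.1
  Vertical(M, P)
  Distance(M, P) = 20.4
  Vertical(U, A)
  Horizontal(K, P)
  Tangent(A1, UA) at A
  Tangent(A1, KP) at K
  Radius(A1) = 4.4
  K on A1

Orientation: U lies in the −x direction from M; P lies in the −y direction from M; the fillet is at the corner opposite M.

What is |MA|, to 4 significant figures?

43.17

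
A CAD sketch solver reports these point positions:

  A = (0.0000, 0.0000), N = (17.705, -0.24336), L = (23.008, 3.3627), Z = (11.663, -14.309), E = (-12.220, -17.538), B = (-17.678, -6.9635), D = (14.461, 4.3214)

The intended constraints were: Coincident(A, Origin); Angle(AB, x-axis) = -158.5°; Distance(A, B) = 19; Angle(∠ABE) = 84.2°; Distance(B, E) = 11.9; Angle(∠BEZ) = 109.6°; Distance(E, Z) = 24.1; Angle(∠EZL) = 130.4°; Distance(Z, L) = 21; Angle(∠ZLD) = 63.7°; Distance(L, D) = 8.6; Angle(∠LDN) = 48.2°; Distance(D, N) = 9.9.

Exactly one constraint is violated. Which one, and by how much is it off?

Distance(D, N) = 9.9 — off by 4.30.

A = (0.00, 0.00) ✓; AB at -158.5° ✓; |AB| = 19.00 ✓; ∠ABE = 84.20° ✓; |BE| = 11.90 ✓; ∠BEZ = 109.6° ✓; |EZ| = 24.10 ✓; ∠EZL = 130.4° ✓; |ZL| = 21.00 ✓; ∠ZLD = 63.70° ✓; |LD| = 8.601 ✓; ∠LDN = 48.20° ✓; |DN| = 5.600 ✗.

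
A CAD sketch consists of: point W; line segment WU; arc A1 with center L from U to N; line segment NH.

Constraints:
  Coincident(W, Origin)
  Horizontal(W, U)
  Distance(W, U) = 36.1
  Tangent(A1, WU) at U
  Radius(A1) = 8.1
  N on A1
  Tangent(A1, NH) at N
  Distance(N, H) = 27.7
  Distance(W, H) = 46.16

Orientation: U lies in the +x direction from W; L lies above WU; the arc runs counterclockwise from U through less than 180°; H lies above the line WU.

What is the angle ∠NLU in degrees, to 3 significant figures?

121°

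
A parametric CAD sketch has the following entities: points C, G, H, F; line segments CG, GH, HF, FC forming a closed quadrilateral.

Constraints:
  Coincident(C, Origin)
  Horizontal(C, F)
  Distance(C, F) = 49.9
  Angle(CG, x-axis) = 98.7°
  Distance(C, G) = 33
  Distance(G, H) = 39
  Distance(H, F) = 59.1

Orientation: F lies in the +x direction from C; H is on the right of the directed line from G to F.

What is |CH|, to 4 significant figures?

10.82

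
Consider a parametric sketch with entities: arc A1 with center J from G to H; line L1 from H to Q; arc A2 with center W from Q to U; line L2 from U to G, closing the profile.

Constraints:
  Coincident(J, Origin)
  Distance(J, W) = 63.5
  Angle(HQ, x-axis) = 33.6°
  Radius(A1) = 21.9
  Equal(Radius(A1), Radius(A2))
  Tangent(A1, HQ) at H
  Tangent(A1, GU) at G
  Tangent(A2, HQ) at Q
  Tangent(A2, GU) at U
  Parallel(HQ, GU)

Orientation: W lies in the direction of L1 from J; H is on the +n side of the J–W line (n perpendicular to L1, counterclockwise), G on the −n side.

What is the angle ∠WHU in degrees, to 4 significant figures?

15.57°

The slot axis is L1's direction at 33.6°, so u = (cos 33.6°, sin 33.6°) = (0.8329, 0.5534) and n = (−sin 33.6°, cos 33.6°) = (-0.5534, 0.8329). J is at the origin and W lies 63.5 along u from J, so W = 63.5·u = (52.89, 35.14). Tangency of A1 to both parallel lines with radius 21.9 puts H and G at J ± 21.9·n: H = (-12.12, 18.24), G = (12.12, -18.24). Equal radii place Q and U the same way about W: Q = W + 21.9·n = (40.77, 53.38), U = W − 21.9·n = (65.01, 16.90). Then cos ∠WHU = HW·HU / (|HW||HU|), giving 15.57°.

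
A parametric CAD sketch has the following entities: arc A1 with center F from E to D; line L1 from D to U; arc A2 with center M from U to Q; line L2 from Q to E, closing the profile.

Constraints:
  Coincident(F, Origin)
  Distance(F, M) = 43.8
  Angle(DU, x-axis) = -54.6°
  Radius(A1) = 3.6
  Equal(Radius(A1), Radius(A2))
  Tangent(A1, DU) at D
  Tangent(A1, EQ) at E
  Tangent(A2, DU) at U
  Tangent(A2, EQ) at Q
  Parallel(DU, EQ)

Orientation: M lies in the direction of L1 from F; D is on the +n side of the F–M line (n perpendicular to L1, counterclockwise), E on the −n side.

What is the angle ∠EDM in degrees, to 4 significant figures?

85.30°

The slot axis is L1's direction at -54.6°, so u = (cos -54.6°, sin -54.6°) = (0.5793, -0.8151) and n = (−sin -54.6°, cos -54.6°) = (0.8151, 0.5793). F is at the origin and M lies 43.8 along u from F, so M = 43.8·u = (25.37, -35.70). Tangency of A1 to both parallel lines with radius 3.6 puts D and E at F ± 3.6·n: D = (2.934, 2.085), E = (-2.934, -2.085). Then cos ∠EDM = DE·DM / (|DE||DM|), giving 85.30°.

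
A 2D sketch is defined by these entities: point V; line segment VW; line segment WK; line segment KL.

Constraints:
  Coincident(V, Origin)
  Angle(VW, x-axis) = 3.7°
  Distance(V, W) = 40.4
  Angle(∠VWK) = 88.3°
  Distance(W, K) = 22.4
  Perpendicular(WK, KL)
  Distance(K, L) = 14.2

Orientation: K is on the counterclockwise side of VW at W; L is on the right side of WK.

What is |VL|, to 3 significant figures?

58.6

∠VWK = 88.3°, so WK runs at 3.7° + (180° − 88.3°) = 95.4° from the x-axis; with |WK| = 22.4, K = W + 22.4·(cos 95.4°, sin 95.4°) = (38.2, 24.9). WK ⟂ KL; with |KL| = 14.2 on the right of WK, L = K + 14.2·(0.996, 0.0941) = (52.3, 26.2). Then |VL| = |L − V| = 58.6.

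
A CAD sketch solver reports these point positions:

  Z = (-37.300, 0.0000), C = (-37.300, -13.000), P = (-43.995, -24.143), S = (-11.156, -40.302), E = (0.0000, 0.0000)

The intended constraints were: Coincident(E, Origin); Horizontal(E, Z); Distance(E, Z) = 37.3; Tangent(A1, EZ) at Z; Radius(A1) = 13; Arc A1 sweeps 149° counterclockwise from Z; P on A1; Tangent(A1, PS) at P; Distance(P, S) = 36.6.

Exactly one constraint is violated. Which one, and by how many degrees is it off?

Tangent(A1, PS) at P — off by 4.80°.

E = (0.00, 0.00) ✓; E.y = 0.00, Z.y = 0.00 ✓; |EZ| = 37.30 ✓; ∠(CZ, ZE) = 90.00° ✓; |CZ| = 13.00 ✓; bearing(C→P) − bearing(C→Z) = 149.0° ✓; |CP| = 13.00 ✓; ∠(CP, PS) = 85.20° ✗; |PS| = 36.60 ✓.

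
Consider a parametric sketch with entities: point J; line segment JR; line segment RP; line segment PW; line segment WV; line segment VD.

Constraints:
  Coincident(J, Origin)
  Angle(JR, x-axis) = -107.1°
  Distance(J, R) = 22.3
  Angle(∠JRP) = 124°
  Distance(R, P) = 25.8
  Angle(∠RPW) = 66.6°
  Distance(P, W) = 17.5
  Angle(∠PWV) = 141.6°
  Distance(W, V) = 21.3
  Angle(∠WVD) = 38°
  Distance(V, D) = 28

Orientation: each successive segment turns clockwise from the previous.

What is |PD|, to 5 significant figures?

14.431

∠PWV = 141.6° gives WV at 45.100° from the x-axis; with |WV| = 21.3, V = (-14.227, 3.6608). ∠WVD = 38.0° gives VD at -96.900° from the x-axis; with |VD| = 28.0, D = (-17.591, -24.136). Then |PD| = |D − P| = 14.431.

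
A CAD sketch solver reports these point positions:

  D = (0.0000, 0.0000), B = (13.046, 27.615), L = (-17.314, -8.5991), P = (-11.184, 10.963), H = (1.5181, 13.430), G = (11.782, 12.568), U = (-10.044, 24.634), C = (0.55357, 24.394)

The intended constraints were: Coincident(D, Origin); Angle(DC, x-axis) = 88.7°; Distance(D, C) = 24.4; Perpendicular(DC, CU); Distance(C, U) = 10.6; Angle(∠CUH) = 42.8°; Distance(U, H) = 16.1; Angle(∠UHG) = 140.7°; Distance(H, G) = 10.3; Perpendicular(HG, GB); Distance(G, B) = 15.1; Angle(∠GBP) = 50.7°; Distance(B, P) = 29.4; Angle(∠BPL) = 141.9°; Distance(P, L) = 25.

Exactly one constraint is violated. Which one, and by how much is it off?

Distance(P, L) = 25 — off by 4.50.

D = (0.00, 0.00) ✓; DC at 88.70° ✓; |DC| = 24.40 ✓; ∠(DC, CU) = 90.00° ✓; |CU| = 10.60 ✓; ∠CUH = 42.80° ✓; |UH| = 16.10 ✓; ∠UHG = 140.7° ✓; |HG| = 10.30 ✓; ∠(HG, GB) = 90.00° ✓; |GB| = 15.10 ✓; ∠GBP = 50.70° ✓; |BP| = 29.40 ✓; ∠BPL = 141.9° ✓; |PL| = 20.50 ✗.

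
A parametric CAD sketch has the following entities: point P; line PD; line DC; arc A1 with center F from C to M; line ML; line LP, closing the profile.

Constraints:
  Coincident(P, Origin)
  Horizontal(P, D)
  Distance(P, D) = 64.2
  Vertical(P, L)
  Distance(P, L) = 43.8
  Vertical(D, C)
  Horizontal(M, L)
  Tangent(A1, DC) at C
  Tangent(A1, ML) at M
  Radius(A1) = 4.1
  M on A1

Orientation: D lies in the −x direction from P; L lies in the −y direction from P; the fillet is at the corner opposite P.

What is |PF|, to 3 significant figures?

72.0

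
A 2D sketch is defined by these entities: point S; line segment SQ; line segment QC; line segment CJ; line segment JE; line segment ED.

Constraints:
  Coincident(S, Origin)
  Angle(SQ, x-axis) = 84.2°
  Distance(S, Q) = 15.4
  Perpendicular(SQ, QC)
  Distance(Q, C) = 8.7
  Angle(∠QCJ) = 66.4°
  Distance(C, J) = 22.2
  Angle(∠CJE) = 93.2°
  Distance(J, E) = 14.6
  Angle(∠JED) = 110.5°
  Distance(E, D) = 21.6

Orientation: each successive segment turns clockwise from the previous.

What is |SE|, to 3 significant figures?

13.9

S is at the origin; SQ runs at 84.2° with length 15.4, so Q = (1.56, 15.3). SQ ⟂ QC, so QC runs at -5.80°; with |QC| = 8.7, C = (10.2, 14.4). ∠QCJ = 66.4° gives CJ at -119° from the x-axis; with |CJ| = 22.2, J = (-0.686, -4.90). ∠CJE = 93.2° gives JE at 154° from the x-axis; with |JE| = 14.6, E = (-13.8, 1.55). Then |SE| = |E − S| = 13.9.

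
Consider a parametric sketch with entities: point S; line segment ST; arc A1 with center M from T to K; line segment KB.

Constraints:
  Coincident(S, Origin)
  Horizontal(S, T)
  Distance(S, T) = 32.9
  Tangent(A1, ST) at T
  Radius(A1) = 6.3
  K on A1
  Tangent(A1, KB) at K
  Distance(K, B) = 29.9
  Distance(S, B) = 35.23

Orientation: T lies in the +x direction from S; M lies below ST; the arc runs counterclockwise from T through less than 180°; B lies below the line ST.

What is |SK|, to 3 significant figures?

27.4

S is at the origin; ST is horizontal with |ST| = 32.9 and T on the +x side, so T = (32.9, 0.00). A1 meets ST tangentially, so MT is at right angles to ST, so M = T + (0, -6.3) = (32.9, -6.30). Since MK ⟂ KB (tangency), |MB| = √(6.3² + 29.9²) = 30.6 regardless of where K sits on A1. So B lies on both circle(S, 35.23) and circle(M, 30.6); the below-ST intersection is B = (15.7, -31.5). K is the foot of the tangent from B: K = (27.1, -3.90).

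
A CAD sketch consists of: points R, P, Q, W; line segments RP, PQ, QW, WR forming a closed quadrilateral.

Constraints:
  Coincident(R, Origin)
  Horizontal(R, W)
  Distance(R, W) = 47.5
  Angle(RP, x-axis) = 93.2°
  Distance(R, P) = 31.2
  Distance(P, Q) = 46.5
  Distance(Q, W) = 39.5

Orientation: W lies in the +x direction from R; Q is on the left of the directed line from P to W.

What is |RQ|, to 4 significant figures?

59.05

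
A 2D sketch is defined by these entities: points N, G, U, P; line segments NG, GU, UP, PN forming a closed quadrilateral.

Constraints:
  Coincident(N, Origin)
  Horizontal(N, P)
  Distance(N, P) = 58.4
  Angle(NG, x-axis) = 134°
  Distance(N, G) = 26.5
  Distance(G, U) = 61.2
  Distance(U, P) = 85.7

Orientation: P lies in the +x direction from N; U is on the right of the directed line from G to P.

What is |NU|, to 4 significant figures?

45.13

N is at the origin; N and P share the same y with |NP| = 58.4 and P in +x, so P = (58.4, 0). NG runs at 134.0° with |NG| = 26.5, so G = (-18.41, 19.06). U is determined by |GU| = 61.2 and |UP| = 85.7 together: it lies at the intersection of circle(G, 61.2) and circle(P, 85.7). With |GP| = 79.14, the foot of the radical line on GP is 16.83 from G and the perpendicular offset is √(61.2² − 16.83²) = 58.84. Taking the right-of-GP solution: U = (-16.25, -42.10).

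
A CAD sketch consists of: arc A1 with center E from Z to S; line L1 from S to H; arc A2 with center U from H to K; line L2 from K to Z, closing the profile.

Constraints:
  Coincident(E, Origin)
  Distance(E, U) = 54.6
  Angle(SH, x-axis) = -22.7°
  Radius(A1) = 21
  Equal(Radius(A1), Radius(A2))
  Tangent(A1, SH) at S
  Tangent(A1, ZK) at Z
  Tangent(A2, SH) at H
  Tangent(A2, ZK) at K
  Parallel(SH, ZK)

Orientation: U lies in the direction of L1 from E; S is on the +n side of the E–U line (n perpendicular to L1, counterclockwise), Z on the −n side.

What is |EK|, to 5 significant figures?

58.499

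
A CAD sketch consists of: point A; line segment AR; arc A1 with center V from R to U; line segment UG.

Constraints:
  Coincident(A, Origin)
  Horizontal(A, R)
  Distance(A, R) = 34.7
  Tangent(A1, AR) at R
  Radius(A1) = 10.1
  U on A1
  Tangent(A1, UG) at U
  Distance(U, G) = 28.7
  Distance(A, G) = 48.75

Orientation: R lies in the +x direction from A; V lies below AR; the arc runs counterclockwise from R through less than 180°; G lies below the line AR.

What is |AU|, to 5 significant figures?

27.146

Checks: |VU| = 10.10 ✓; ∠(VU, UG) = 90.00° ✓; |UG| = 28.70 ✓; |AG| = 48.75 ✓.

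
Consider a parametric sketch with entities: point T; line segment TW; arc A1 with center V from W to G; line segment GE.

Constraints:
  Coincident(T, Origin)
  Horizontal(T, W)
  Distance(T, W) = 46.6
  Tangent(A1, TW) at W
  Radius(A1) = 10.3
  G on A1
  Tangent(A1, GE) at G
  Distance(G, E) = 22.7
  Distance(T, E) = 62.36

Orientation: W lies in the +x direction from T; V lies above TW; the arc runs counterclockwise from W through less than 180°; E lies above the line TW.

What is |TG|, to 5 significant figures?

58.025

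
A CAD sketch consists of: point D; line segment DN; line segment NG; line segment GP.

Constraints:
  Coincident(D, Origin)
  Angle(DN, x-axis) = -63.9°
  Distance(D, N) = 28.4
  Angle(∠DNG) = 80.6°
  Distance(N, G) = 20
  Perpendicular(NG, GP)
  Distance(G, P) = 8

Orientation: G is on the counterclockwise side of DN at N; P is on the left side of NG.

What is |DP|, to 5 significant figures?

25.233

D is at the origin; DN runs at -63.9° with length 28.4, so N = 28.4·(cos -63.9°, sin -63.9°) = (12.494, -25.504). ∠DNG = 80.6°, so NG runs at -63.9° + (180° − 80.6°) = 35.500° from the x-axis; with |NG| = 20.0, G = N + 20.0·(cos 35.500°, sin 35.500°) = (28.777, -13.890). The perpendicularity gives GP at right angles to NG; with |GP| = 8.0 on the left of NG, P = G + 8.0·(-0.58070, 0.81412) = (24.131, -7.3770). Then |DP| = |P − D| = 25.233.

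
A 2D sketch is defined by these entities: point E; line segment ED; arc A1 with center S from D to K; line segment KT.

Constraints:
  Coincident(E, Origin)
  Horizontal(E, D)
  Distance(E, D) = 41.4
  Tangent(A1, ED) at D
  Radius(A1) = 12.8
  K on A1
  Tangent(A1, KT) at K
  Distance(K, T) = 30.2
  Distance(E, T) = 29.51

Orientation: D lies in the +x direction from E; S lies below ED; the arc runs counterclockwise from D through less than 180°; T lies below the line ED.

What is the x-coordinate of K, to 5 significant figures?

31.787

E is at the origin; E and D share the same y with |ED| = 41.4 and D on the +x side, so D = (41.400, 0.0000). A1 meets ED tangentially, so SD is at right angles to ED, so S = D + (0, -12.8) = (41.400, -12.800). Since SK ⟂ KT (tangency), |ST| = √(12.8² + 30.2²) = 32.801 regardless of where K sits on A1. So T lies on both circle(E, 29.51) and circle(S, 32.801); the below-ED intersection is T = (11.846, -27.028). K is the foot of the tangent from T: K = (31.787, -4.3480).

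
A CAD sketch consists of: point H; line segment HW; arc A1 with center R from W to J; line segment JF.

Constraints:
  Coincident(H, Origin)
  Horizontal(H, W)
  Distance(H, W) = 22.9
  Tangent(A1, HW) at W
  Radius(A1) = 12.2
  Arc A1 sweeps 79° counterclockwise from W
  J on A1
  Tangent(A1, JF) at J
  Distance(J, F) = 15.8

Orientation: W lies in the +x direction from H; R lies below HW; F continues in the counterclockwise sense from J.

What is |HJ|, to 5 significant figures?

14.724

H is at the origin; HW is horizontal with |HW| = 22.9 and W on the +x side, so W = (22.900, 0.0000). A1 meets HW tangentially, so RW is at right angles to HW, so R = W + (0, -12.2) = (22.900, -12.200). On A1, W sits at bearing 90° from R; a 79° counterclockwise sweep puts J at bearing 169°, so J = R + 12.2·(cos 169°, sin 169°) = (10.924, -9.8721). Then |HJ| = |J − H| = 14.724.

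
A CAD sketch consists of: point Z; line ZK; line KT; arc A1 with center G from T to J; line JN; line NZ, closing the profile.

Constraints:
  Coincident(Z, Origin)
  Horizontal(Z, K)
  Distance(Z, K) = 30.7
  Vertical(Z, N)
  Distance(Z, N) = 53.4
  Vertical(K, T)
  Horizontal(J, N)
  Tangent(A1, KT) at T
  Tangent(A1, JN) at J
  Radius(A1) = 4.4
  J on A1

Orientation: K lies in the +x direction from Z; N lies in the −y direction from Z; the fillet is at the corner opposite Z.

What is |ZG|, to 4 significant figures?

55.61

Z is at the origin; Z and K share the same y with |ZK| = 30.7 and K on the +x side, so K = (30.70, 0.000). ZN is vertical with |ZN| = 53.4 and N on the −y side, so N = (0.000, -53.40). The virtual corner opposite Z is at (30.70, -53.40). Since A1 is tangent to KT there, GT ⟂ KT and since A1 is tangent to JN there, GJ ⟂ JN, with radius 4.4, so the center G sits 4.4 in from both sides at G = (26.30, -49.00). Then |ZG| = |G − Z| = 55.61.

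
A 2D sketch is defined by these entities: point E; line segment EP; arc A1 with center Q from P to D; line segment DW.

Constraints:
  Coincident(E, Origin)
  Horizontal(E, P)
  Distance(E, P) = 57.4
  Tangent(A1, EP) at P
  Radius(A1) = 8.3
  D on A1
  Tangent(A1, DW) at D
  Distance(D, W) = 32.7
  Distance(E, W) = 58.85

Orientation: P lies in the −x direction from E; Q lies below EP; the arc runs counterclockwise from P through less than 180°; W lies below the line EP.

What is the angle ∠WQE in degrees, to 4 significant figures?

74.61°

Checks: |EP| = 57.40 ✓; |QD| = 8.300 ✓; ∠(QD, DW) = 90.00° ✓; |DW| = 32.70 ✓; |EW| = 58.85 ✓.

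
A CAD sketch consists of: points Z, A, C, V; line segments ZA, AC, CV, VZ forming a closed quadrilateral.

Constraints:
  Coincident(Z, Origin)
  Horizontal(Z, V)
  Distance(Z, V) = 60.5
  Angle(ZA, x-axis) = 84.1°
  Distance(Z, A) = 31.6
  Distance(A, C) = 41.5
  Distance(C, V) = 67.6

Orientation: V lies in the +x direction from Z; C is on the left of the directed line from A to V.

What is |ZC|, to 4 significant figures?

69.19

Z is at the origin; ZV is horizontal with |ZV| = 60.5 and V in +x, so V = (60.5, 0). ZA runs at 84.1° with |ZA| = 31.6, so A = (3.248, 31.43). C is determined by |AC| = 41.5 and |CV| = 67.6 together: it lies at the intersection of circle(A, 41.5) and circle(V, 67.6). With |AV| = 65.31, the foot of the radical line on AV is 10.86 from A and the perpendicular offset is √(41.5² − 10.86²) = 40.05. Taking the left-of-AV solution: C = (32.04, 61.32).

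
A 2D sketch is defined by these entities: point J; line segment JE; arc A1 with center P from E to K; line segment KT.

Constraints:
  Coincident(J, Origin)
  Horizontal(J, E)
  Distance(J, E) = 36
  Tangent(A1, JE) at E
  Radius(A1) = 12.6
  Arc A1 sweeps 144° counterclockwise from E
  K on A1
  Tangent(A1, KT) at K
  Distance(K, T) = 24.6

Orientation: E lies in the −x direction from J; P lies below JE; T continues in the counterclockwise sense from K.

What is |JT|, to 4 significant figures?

44.05

J is at the origin; JE is horizontal with |JE| = 36.0 and E on the −x side, so E = (-36.00, 0.000). The tangent condition forces PE to be normal to JE, so P = E + (0, -12.6) = (-36.00, -12.60). On A1, E sits at bearing 90° from P; a 144° counterclockwise sweep puts K at bearing 234°, so K = P + 12.6·(cos 234°, sin 234°) = (-43.41, -22.79). Tangency of A1 to KT means the radius PK is perpendicular to KT, so KT runs along (−sin 234°, cos 234°); with |KT| = 24.6, T = (-23.50, -37.25). Then |JT| = |T − J| = 44.05.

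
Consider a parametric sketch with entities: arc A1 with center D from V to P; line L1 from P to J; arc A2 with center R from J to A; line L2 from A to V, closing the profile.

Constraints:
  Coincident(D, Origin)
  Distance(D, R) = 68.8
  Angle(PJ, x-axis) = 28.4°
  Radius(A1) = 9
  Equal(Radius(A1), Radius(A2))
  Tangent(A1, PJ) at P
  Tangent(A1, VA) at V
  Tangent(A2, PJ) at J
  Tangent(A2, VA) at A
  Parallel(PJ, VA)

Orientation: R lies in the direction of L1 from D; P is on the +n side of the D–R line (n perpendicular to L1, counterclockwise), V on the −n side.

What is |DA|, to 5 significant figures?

69.386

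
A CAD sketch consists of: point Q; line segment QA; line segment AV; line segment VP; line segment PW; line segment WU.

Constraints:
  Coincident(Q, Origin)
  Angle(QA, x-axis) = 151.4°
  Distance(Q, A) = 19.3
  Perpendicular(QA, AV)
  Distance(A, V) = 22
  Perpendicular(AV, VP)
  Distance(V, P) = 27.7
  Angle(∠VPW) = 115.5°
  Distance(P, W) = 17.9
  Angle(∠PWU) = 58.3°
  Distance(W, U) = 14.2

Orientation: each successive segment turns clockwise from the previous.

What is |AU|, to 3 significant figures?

22.5

∠VPW = 115.5° gives PW at -93.1° from the x-axis; with |PW| = 17.9, W = (16.9, -2.58). ∠PWU = 58.3° gives WU at 145° from the x-axis; with |WU| = 14.2, U = (5.28, 5.52). Then |AU| = |U − A| = 22.5.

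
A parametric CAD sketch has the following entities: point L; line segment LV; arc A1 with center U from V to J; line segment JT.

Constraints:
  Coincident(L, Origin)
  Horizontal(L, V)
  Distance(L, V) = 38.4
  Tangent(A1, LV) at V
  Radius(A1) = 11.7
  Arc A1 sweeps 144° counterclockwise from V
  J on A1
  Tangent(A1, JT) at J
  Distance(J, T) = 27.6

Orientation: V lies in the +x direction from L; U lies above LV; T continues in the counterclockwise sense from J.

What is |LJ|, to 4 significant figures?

49.98

L is at the origin; L and V share the same y with |LV| = 38.4 and V on the +x side, so V = (38.40, 0.000). The tangent condition forces UV to be normal to LV, so U = V + (0, 11.7) = (38.40, 11.70). On A1, V sits at bearing -90° from U; a 144° counterclockwise sweep puts J at bearing 54°, so J = U + 11.7·(cos 54°, sin 54°) = (45.28, 21.17). Then |LJ| = |J − L| = 49.98.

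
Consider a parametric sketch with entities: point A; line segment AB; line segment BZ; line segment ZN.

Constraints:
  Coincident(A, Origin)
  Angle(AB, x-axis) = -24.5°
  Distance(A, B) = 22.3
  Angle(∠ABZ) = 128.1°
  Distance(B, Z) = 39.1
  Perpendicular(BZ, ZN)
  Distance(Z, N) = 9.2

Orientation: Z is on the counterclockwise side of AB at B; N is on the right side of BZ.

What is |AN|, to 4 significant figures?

59.24

∠ABZ = 128.1°, so BZ runs at -24.5° + (180° − 128.1°) = 27.40° from the x-axis; with |BZ| = 39.1, Z = B + 39.1·(cos 27.40°, sin 27.40°) = (55.01, 8.746). The perpendicularity gives ZN at right angles to BZ; with |ZN| = 9.2 on the right of BZ, N = Z + 9.2·(0.4602, -0.8878) = (59.24, 0.5783). Then |AN| = |N − A| = 59.24.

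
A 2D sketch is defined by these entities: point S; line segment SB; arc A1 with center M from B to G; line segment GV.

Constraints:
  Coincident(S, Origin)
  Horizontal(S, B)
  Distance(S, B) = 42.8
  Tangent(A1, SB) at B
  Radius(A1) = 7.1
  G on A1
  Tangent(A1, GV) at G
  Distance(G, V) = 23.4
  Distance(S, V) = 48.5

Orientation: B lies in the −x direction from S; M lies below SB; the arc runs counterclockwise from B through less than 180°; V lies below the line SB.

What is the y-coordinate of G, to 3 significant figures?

-10.6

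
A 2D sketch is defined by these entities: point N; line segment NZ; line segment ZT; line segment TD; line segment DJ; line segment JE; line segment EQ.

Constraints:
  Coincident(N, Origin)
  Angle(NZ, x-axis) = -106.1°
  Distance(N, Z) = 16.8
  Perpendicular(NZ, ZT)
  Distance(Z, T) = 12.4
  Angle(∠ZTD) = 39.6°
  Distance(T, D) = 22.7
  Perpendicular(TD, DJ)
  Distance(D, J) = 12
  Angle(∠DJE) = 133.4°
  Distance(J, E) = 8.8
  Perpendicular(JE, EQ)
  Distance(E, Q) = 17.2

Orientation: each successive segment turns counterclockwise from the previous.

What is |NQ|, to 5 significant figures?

19.000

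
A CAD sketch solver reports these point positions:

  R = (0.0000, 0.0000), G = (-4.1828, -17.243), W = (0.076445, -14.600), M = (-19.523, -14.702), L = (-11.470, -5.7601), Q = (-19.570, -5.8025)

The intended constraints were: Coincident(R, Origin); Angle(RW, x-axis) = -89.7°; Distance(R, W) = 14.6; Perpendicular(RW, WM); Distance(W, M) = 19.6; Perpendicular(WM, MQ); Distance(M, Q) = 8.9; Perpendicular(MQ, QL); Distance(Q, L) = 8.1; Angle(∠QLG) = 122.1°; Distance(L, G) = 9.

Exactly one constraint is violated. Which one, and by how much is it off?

Distance(L, G) = 9 — off by 4.60.

R = (0.00, 0.00) ✓; RW at -89.70° ✓; |RW| = 14.60 ✓; ∠(RW, WM) = 90.00° ✓; |WM| = 19.60 ✓; ∠(WM, MQ) = 90.00° ✓; |MQ| = 8.900 ✓; ∠(MQ, QL) = 90.00° ✓; |QL| = 8.100 ✓; ∠QLG = 122.1° ✓; |LG| = 13.60 ✗.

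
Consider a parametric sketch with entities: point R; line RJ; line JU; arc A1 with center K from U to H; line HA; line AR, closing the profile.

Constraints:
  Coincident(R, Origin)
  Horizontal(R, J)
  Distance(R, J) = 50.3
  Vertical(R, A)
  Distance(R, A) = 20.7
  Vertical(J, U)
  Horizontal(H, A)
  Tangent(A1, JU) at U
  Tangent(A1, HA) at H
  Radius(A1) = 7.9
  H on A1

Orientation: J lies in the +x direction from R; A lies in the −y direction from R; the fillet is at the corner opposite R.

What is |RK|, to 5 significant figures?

44.290

R is at the origin; RJ is horizontal with |RJ| = 50.3 and J on the +x side, so J = (50.300, 0.0000). R and A share the same x with |RA| = 20.7 and A on the −y side, so A = (0.0000, -20.700). The virtual corner opposite R is at (50.300, -20.700). A1 meets JU tangentially, so KU is at right angles to JU and tangency of A1 to HA means the radius KH is perpendicular to HA, with radius 7.9, so the center K sits 7.9 in from both sides at K = (42.400, -12.800). Then |RK| = |K − R| = 44.290.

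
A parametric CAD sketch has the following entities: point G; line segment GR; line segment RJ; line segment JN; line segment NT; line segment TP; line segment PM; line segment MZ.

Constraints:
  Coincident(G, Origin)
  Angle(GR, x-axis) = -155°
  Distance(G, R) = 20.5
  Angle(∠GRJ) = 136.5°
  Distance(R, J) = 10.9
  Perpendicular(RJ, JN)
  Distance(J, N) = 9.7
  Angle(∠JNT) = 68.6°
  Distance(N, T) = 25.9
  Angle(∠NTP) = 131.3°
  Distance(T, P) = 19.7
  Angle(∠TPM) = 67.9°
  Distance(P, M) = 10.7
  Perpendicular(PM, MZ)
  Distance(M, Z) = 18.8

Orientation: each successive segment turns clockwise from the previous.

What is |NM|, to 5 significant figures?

34.130

G is at the origin; GR runs at -155.0° with length 20.5, so R = (-18.579, -8.6637). ∠GRJ = 136.5° gives RJ at 161.50° from the x-axis; with |RJ| = 10.9, J = (-28.916, -5.2051). RJ ⟂ JN, so JN runs at 71.500°; with |JN| = 9.7, N = (-25.838, 3.9937). ∠JNT = 68.6° gives NT at -39.900° from the x-axis; with |NT| = 25.9, T = (-5.9686, -12.620). ∠NTP = 131.3° gives TP at -88.600° from the x-axis; with |TP| = 19.7, P = (-5.4873, -32.314). ∠TPM = 67.9° gives PM at 159.30° from the x-axis; with |PM| = 10.7, M = (-15.497, -28.532). Then |NM| = |M − N| = 34.130.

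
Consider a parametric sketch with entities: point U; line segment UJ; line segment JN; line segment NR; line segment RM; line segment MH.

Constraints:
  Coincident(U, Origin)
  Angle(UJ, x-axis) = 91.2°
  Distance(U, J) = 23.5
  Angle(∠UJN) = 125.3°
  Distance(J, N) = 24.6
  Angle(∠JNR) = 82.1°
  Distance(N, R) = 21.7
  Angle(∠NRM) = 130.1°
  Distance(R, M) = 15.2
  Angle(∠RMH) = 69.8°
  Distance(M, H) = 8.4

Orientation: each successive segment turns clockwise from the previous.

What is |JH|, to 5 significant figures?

22.497

∠NRM = 130.1° gives RM at -111.30° from the x-axis; with |RM| = 15.2, M = (24.149, 4.9135). ∠RMH = 69.8° gives MH at 138.50° from the x-axis; with |MH| = 8.4, H = (17.858, 10.480). Then |JH| = |H − J| = 22.497.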